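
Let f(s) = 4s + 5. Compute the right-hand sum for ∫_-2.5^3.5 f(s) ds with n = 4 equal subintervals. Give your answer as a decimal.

Δs = (3.5 − (-2.5))/4 = 1.5.
Right endpoints: -1, 0.5, 2, 3.5.
f(-1) = 1, f(0.5) = 7, f(2) = 13, f(3.5) = 19.
Sum = Δs · [f(-1) + f(0.5) + f(2) + f(3.5)].
Sum = 60.

60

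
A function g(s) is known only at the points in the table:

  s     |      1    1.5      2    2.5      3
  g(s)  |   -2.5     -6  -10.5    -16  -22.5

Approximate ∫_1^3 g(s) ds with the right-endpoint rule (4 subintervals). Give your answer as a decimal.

-27.5

Δs = 0.5.
Sum = 0.5·[(-6) + (-10.5) + (-16) + (-22.5)] = -27.5.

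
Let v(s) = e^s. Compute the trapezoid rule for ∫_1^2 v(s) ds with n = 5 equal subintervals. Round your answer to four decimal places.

Δs = (2 − 1)/5 = 0.2.
v(1) ≈ 2.7183, v(1.2) ≈ 3.3201, v(1.4) ≈ 4.0552, v(1.6) ≈ 4.9530, v(1.8) ≈ 6.0496, v(2) ≈ 7.3891.
T_5 = (Δs/2)·[v(s_0) + 2v(s_1) + ... + 2v(s_{4}) + v(s_5)].
Sum ≈ 4.6863.

4.6863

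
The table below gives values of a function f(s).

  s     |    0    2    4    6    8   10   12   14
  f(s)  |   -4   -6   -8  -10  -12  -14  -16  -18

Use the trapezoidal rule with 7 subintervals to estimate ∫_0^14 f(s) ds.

Δs = 2.
T_7 = (2/2)·[(-4) + 2·(-6) + 2·(-8) + 2·(-10) + 2·(-12) + 2·(-14) + 2·(-16) + (-18)] = -154.

-154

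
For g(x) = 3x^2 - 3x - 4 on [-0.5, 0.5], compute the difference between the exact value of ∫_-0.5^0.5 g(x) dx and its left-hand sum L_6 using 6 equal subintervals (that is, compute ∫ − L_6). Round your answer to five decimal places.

Exact integral: ∫_-0.5^0.5 g(x) dx = -3.75.
L_6 ≈ -3.4861111.
Error ≈ -3.75 − (-3.4861111) ≈ -0.26389.

-0.26389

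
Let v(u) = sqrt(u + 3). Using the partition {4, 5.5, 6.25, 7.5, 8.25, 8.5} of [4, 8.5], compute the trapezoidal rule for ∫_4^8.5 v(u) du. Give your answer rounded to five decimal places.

13.64692

Subinterval widths: 1.5, 0.75, 1.25, 0.75, 0.25.
v(4) ≈ 2.64575, v(5.5) ≈ 2.91548, v(6.25) ≈ 3.04138, v(7.5) ≈ 3.24037, v(8.25) ≈ 3.35410, v(8.5) ≈ 3.39116.
On each subinterval the trapezoid contributes (Δu_i/2)·[v(u_{i-1}) + v(u_i)].
Sum ≈ 13.64692.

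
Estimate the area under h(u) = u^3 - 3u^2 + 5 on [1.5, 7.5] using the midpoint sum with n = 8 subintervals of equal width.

398.296875

Δu = (7.5 − 1.5)/8 = 0.75.
Midpoints: 1.875, 2.625, 3.375, 4.125, 4.875, 5.625, 6.375, 7.125.
h(1.875) = 535/512, h(2.625) = 1237/512, h(3.375) = 4747/512, h(4.125) = 12361/512, h(4.875) = 25375/512, h(5.625) = 45085/512, h(6.375) = 72787/512, h(7.125) = 109777/512.
Sum = Δu · [h(1.875) + h(2.625) + h(3.375) + ...].
Sum = 398.296875.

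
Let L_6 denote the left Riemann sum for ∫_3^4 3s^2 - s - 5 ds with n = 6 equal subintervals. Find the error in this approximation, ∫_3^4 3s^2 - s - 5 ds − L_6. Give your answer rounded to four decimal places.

Exact integral: ∫_3^4 f(s) ds = 28.5.
L_6 ≈ 26.847222.
Error ≈ 28.5 − 26.847222 ≈ 1.6528.

1.6528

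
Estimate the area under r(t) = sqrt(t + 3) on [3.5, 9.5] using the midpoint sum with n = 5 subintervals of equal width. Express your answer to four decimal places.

Δt = (9.5 − 3.5)/5 = 1.2.
Midpoints: 4.1, 5.3, 6.5, 7.7, 8.9.
r(4.1) ≈ 2.6646, r(5.3) ≈ 2.8810, r(6.5) ≈ 3.0822, r(7.7) ≈ 3.2711, r(8.9) ≈ 3.4496.
Sum = Δt · [r(4.1) + r(5.3) + r(6.5) + r(7.7) + r(8.9)].
Sum ≈ 18.4182.

18.4182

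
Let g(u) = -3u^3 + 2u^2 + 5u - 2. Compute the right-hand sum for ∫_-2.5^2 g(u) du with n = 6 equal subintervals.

0.38671875

Δu = (2 − (-2.5))/6 = 0.75.
Right endpoints: -1.75, -1, -0.25, 0.5, 1.25, 2.
g(-1.75) = 11.453125, g(-1) = -2, g(-0.25) = -3.078125, g(0.5) = 0.625, g(1.25) = 1.515625, g(2) = -8.
Sum = Δu · [g(-1.75) + g(-1) + g(-0.25) + ...].
Sum = 0.38671875.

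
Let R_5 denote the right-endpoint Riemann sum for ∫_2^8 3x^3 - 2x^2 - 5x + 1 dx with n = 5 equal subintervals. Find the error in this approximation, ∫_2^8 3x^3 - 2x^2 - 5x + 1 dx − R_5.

-879.12

Exact integral: ∫_2^8 f(x) dx = 2580.
R_5 = 3459.12.
Error = 2580 − 3459.12 = -879.12.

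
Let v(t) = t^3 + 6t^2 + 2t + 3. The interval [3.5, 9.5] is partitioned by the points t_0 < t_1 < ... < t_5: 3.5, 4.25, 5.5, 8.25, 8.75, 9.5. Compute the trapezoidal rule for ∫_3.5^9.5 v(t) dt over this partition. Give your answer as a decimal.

3826.9921875

Subinterval widths: 0.75, 1.25, 2.75, 0.5, 0.75.
v(3.5) = 126.375, v(4.25) = 196.640625, v(5.5) = 361.875, v(8.25) = 989.390625, v(8.75) = 1149.796875, v(9.5) = 1420.875.
On each subinterval the trapezoid contributes (Δt_i/2)·[v(t_{i-1}) + v(t_i)].
Sum = 3826.9921875.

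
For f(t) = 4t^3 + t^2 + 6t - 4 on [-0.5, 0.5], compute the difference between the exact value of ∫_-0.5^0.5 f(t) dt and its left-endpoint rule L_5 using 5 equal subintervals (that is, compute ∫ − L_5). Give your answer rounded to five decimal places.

Exact integral: ∫_-0.5^0.5 f(t) dt ≈ -3.9166667.
L_5 = -4.61.
Error ≈ -3.9166667 − (-4.61) ≈ 0.69333.

0.69333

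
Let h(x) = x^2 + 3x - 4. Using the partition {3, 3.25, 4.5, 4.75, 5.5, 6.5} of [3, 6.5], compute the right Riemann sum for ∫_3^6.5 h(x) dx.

Subinterval widths: 0.25, 1.25, 0.25, 0.75, 1.
Right endpoints: 3.25, 4.5, 4.75, 5.5, 6.5.
h(3.25) = 16.3125, h(4.5) = 29.75, h(4.75) = 32.8125, h(5.5) = 42.75, h(6.5) = 57.75.
Sum = Σ Δx_i · h(x_i).
Sum = 139.28125.

139.28125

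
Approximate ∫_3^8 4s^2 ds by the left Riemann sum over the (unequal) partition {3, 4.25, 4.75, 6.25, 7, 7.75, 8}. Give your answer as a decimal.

Subinterval widths: 1.25, 0.5, 1.5, 0.75, 0.75, 0.25.
Left endpoints: 3, 4.25, 4.75, 6.25, 7, 7.75.
f(3) = 36, f(4.25) = 72.25, f(4.75) = 90.25, f(6.25) = 156.25, f(7) = 196, f(7.75) = 240.25.
Sum = Σ Δs_i · f(s_i).
Sum = 540.75.

540.75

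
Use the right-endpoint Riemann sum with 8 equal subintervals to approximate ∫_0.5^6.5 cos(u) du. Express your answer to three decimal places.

-0.215

Δu = (6.5 − 0.5)/8 = 0.75.
Right endpoints: 1.25, 2, 2.75, 3.5, 4.25, 5, 5.75, 6.5.
f(1.25) ≈ 0.315, f(2) ≈ -0.416, f(2.75) ≈ -0.924, f(3.5) ≈ -0.936, f(4.25) ≈ -0.446, f(5) ≈ 0.284, f(5.75) ≈ 0.861, f(6.5) ≈ 0.977.
Sum = Δu · [f(1.25) + f(2) + f(2.75) + ...].
Sum ≈ -0.215.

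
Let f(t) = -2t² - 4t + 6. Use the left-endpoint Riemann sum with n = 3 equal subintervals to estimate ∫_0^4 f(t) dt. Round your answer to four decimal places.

Δt = (4 − 0)/3 = 4/3.
Left endpoints: 0, 4/3, 8/3.
f(0) = 6, f(4/3) = -26/9, f(8/3) = -170/9.
Sum = Δt · [f(0) + f(4/3) + f(8/3)].
Sum ≈ -21.0370.

-21.0370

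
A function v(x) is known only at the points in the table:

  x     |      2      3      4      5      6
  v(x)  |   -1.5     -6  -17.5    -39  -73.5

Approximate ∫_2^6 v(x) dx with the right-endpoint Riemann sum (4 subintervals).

-136

Δx = 1.
Sum = 1·[(-6) + (-17.5) + (-39) + (-73.5)] = -136.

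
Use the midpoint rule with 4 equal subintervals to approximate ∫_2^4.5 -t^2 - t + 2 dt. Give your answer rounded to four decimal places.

Δt = (4.5 − 2)/4 = 0.625.
Midpoints: 2.3125, 2.9375, 3.5625, 4.1875.
f(2.3125) = -5.66015625, f(2.9375) = -9.56640625, f(3.5625) = -14.25390625, f(4.1875) = -19.72265625.
Sum = Δt · [f(2.3125) + f(2.9375) + f(3.5625) + f(4.1875)].
Sum ≈ -30.7520.

-30.7520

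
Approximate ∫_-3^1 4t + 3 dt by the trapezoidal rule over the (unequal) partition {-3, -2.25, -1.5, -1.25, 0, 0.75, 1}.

Subinterval widths: 0.75, 0.75, 0.25, 1.25, 0.75, 0.25.
f(-3) = -9, f(-2.25) = -6, f(-1.5) = -3, f(-1.25) = -2, f(0) = 3, f(0.75) = 6, f(1) = 7.
On each subinterval the trapezoid contributes (Δt_i/2)·[f(t_{i-1}) + f(t_i)].
Sum = -4.

-4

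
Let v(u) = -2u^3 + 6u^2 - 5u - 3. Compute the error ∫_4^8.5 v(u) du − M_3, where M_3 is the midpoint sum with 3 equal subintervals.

Exact integral: ∫_4^8.5 v(u) du = -1535.90625.
M_3 = -1509.328125.
Error = -1535.90625 − (-1509.328125) = -26.578125.

-26.578125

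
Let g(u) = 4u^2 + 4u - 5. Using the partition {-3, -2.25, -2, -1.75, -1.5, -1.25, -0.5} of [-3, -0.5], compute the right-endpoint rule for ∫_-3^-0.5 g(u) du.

Subinterval widths: 0.75, 0.25, 0.25, 0.25, 0.25, 0.75.
Right endpoints: -2.25, -2, -1.75, -1.5, -1.25, -0.5.
g(-2.25) = 6.25, g(-2) = 3, g(-1.75) = 0.25, g(-1.5) = -2, g(-1.25) = -3.75, g(-0.5) = -6.
Sum = Σ Δu_i · g(u_i).
Sum = -0.4375.

-0.4375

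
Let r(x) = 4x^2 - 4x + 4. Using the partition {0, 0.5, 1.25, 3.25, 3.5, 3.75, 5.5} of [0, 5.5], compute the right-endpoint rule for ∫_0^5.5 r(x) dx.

Subinterval widths: 0.5, 0.75, 2, 0.25, 0.25, 1.75.
Right endpoints: 0.5, 1.25, 3.25, 3.5, 3.75, 5.5.
r(0.5) = 3, r(1.25) = 5.25, r(3.25) = 33.25, r(3.5) = 39, r(3.75) = 45.25, r(5.5) = 103.
Sum = Σ Δx_i · r(x_i).
Sum = 273.25.

273.25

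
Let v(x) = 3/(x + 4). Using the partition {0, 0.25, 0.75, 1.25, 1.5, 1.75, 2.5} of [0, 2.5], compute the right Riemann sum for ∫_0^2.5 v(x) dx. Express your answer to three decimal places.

1.391

Subinterval widths: 0.25, 0.5, 0.5, 0.25, 0.25, 0.75.
Right endpoints: 0.25, 0.75, 1.25, 1.5, 1.75, 2.5.
v(0.25) = 12/17, v(0.75) = 12/19, v(1.25) = 4/7, v(1.5) = 6/11, v(1.75) = 12/23, v(2.5) = 6/13.
Sum = Σ Δx_i · v(x_i).
Sum ≈ 1.391.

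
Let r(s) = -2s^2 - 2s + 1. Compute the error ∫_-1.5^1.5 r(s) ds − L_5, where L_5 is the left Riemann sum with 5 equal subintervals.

-1.44

Exact integral: ∫_-1.5^1.5 r(s) ds = -1.5.
L_5 = -0.06.
Error = -1.5 − (-0.06) = -1.44.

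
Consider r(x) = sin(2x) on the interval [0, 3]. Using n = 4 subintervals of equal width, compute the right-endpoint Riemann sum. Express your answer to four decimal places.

-0.0887

Δx = (3 − 0)/4 = 0.75.
Right endpoints: 0.75, 1.5, 2.25, 3.
r(0.75) ≈ 0.9975, r(1.5) ≈ 0.1411, r(2.25) ≈ -0.9775, r(3) ≈ -0.2794.
Sum = Δx · [r(0.75) + r(1.5) + r(2.25) + r(3)].
Sum ≈ -0.0887.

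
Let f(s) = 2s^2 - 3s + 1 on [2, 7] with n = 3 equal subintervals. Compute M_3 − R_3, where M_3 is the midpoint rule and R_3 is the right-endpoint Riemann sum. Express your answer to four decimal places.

M_3 ≈ 158.518519.
R_3 ≈ 227.962963.
M_3 − R_3 ≈ -69.4444.

-69.4444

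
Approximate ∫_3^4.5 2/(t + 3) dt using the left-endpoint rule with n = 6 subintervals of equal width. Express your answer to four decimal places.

Δt = (4.5 − 3)/6 = 0.25.
Left endpoints: 3, 3.25, 3.5, 3.75, 4, 4.25.
f(3) = 1/3, f(3.25) = 0.32, f(3.5) = 4/13, f(3.75) = 8/27, f(4) = 2/7, f(4.25) = 8/29.
Sum = Δt · [f(3) + f(3.25) + f(3.5) + ...].
Sum ≈ 0.4547.

0.4547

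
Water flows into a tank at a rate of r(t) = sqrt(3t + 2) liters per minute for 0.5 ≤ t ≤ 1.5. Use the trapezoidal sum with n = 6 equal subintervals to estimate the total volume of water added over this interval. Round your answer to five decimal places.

Δt = (1.5 − 0.5)/6 = 1/6.
r(0.5) ≈ 1.87083, r(2/3) ≈ 2.00000, r(5/6) ≈ 2.12132, r(1) ≈ 2.23607, r(7/6) ≈ 2.34521, r(4/3) ≈ 2.44949, r(1.5) ≈ 2.54951.
T_6 = (Δt/2)·[r(t_0) + 2r(t_1) + ... + 2r(t_{5}) + r(t_6)].
Sum ≈ 2.22704.

2.22704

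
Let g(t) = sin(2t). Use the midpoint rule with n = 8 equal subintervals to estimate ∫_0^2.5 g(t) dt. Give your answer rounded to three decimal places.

0.364

Δt = (2.5 − 0)/8 = 0.3125.
Midpoints: 0.15625, 0.46875, 0.78125, 1.09375, 1.40625, 1.71875, 2.03125, 2.34375.
g(0.15625) ≈ 0.307, g(0.46875) ≈ 0.806, g(0.78125) ≈ 1.000, g(1.09375) ≈ 0.816, g(1.40625) ≈ 0.323, g(1.71875) ≈ -0.292, g(2.03125) ≈ -0.796, g(2.34375) ≈ -1.000.
Sum = Δt · [g(0.15625) + g(0.46875) + g(0.78125) + ...].
Sum ≈ 0.364.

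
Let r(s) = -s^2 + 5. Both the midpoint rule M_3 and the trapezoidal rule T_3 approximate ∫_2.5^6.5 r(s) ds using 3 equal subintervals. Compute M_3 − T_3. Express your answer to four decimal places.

M_3 ≈ -65.740741.
T_3 ≈ -67.518519.
M_3 − T_3 ≈ 1.7778.

1.7778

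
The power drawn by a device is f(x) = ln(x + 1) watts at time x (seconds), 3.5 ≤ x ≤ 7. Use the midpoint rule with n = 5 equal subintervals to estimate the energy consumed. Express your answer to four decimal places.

Δx = (7 − 3.5)/5 = 0.7.
Midpoints: 3.85, 4.55, 5.25, 5.95, 6.65.
f(3.85) ≈ 1.5790, f(4.55) ≈ 1.7138, f(5.25) ≈ 1.8326, f(5.95) ≈ 1.9387, f(6.65) ≈ 2.0347.
Sum = Δx · [f(3.85) + f(4.55) + f(5.25) + f(5.95) + f(6.65)].
Sum ≈ 6.3692.

6.3692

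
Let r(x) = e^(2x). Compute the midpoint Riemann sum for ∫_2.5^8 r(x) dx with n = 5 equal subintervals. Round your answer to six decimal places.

3659108.610888

Δx = (8 − 2.5)/5 = 1.1.
Midpoints: 3.05, 4.15, 5.25, 6.35, 7.45.
r(3.05) ≈ 445.857770, r(4.15) ≈ 4023.872394, r(5.25) ≈ 36315.502674, r(6.35) ≈ 327747.901874, r(7.45) ≈ 2957929.238822.
Sum = Δx · [r(3.05) + r(4.15) + r(5.25) + r(6.35) + r(7.45)].
Sum ≈ 3659108.610888.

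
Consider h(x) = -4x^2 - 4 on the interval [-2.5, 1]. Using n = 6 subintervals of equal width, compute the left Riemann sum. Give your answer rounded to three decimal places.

-43.086

Δx = (1 − (-2.5))/6 = 7/12.
Left endpoints: -2.5, -23/12, -4/3, -0.75, -1/6, 5/12.
h(-2.5) = -29, h(-23/12) = -673/36, h(-4/3) = -100/9, h(-0.75) = -6.25, h(-1/6) = -37/9, h(5/12) = -169/36.
Sum = Δx · [h(-2.5) + h(-23/12) + h(-4/3) + ...].
Sum ≈ -43.086.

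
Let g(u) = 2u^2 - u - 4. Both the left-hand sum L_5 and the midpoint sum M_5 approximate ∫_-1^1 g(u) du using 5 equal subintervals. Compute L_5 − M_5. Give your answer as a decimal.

0.56

L_5 = -6.16.
M_5 = -6.72.
L_5 − M_5 = 0.56.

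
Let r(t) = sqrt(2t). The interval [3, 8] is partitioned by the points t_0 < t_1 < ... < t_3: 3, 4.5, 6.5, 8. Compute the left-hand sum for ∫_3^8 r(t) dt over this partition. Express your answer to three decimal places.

Subinterval widths: 1.5, 2, 1.5.
Left endpoints: 3, 4.5, 6.5.
r(3) ≈ 2.449, r(4.5) ≈ 3.000, r(6.5) ≈ 3.606.
Sum = Σ Δt_i · r(t_i).
Sum ≈ 15.083.

15.083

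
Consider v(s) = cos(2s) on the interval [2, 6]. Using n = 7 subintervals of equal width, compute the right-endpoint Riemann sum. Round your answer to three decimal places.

0.526

Δs = (6 − 2)/7 = 4/7.
Right endpoints: 18/7, 22/7, 26/7, 30/7, 34/7, 38/7, 6.
v(18/7) ≈ 0.417, v(22/7) ≈ 1.000, v(26/7) ≈ 0.413, v(30/7) ≈ -0.657, v(34/7) ≈ -0.958, v(38/7) ≈ -0.138, v(6) ≈ 0.844.
Sum = Δs · [v(18/7) + v(22/7) + v(26/7) + ...].
Sum ≈ 0.526.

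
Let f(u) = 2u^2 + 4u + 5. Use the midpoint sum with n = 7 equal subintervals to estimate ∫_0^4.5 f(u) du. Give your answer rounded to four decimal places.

Δu = (4.5 − 0)/7 = 9/14.
Midpoints: 9/28, 27/28, 45/28, 2.25, 81/28, 99/28, 117/28.
f(9/28) = 2545/392, f(27/28) = 4201/392, f(45/28) = 6505/392, f(2.25) = 24.125, f(81/28) = 13057/392, f(99/28) = 17305/392, f(117/28) = 22201/392.
Sum = Δu · [f(9/28) + f(27/28) + f(45/28) + ...].
Sum ≈ 123.4401.

123.4401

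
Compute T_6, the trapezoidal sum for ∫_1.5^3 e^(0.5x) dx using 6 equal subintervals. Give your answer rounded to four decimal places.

Δx = (3 − 1.5)/6 = 0.25.
f(1.5) ≈ 2.1170, f(1.75) ≈ 2.3989, f(2) ≈ 2.7183, f(2.25) ≈ 3.0802, f(2.5) ≈ 3.4903, f(2.75) ≈ 3.9551, f(3) ≈ 4.4817.
T_6 = (Δx/2)·[f(x_0) + 2f(x_1) + ... + 2f(x_{5}) + f(x_6)].
Sum ≈ 4.7355.

4.7355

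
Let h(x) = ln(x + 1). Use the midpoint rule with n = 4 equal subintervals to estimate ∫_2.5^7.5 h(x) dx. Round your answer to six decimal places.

8.816710

Δx = (7.5 − 2.5)/4 = 1.25.
Midpoints: 3.125, 4.375, 5.625, 6.875.
h(3.125) ≈ 1.417066, h(4.375) ≈ 1.681759, h(5.625) ≈ 1.890850, h(6.875) ≈ 2.063693.
Sum = Δx · [h(3.125) + h(4.375) + h(5.625) + h(6.875)].
Sum ≈ 8.816710.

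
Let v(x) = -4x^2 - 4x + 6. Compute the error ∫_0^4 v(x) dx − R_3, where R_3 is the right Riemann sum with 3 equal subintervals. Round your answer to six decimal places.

Exact integral: ∫_0^4 v(x) dx ≈ -93.33333333.
R_3 ≈ -151.40740741.
Error ≈ -93.33333333 − (-151.40740741) ≈ 58.074074.

58.074074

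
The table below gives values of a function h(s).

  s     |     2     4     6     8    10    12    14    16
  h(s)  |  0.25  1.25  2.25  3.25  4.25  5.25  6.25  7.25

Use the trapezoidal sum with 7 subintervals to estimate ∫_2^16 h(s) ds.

52.5

Δs = 2.
T_7 = (2/2)·[0.25 + 2·1.25 + 2·2.25 + 2·3.25 + 2·4.25 + 2·5.25 + 2·6.25 + 7.25] = 52.5.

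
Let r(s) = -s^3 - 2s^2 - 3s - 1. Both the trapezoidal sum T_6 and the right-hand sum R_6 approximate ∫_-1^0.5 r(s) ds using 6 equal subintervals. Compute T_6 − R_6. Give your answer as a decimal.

T_6 = -0.91015625.
R_6 = -1.42578125.
T_6 − R_6 = 0.515625.

0.515625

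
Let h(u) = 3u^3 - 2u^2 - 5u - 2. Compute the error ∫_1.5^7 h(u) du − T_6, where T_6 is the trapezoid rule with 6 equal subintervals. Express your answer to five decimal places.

Exact integral: ∫_1.5^7 h(u) du ≈ 1442.6614583.
T_6 ≈ 1470.5831887.
Error ≈ 1442.6614583 − 1470.5831887 ≈ -27.92173.

-27.92173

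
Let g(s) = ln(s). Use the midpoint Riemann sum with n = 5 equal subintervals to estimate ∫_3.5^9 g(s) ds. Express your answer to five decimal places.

Δs = (9 − 3.5)/5 = 1.1.
Midpoints: 4.05, 5.15, 6.25, 7.35, 8.45.
g(4.05) ≈ 1.39872, g(5.15) ≈ 1.63900, g(6.25) ≈ 1.83258, g(7.35) ≈ 1.99470, g(8.45) ≈ 2.13417.
Sum = Δs · [g(4.05) + g(5.15) + g(6.25) + g(7.35) + g(8.45)].
Sum ≈ 9.89908.

9.89908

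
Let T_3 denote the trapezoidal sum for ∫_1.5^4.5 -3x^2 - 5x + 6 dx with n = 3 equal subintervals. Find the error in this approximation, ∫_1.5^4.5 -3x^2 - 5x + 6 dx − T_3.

1.5

Exact integral: ∫_1.5^4.5 f(x) dx = -114.75.
T_3 = -116.25.
Error = -114.75 − (-116.25) = 1.5.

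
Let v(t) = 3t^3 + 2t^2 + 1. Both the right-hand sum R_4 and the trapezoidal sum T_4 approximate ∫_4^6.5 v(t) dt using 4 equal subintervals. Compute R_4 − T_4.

213.8671875

R_4 ≈ 1511.59668.
T_4 ≈ 1297.72949.
R_4 − T_4 = 213.8671875.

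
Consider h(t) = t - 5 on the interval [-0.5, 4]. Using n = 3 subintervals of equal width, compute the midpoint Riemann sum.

-14.625

Δt = (4 − (-0.5))/3 = 1.5.
Midpoints: 0.25, 1.75, 3.25.
h(0.25) = -4.75, h(1.75) = -3.25, h(3.25) = -1.75.
Sum = Δt · [h(0.25) + h(1.75) + h(3.25)].
Sum = -14.625.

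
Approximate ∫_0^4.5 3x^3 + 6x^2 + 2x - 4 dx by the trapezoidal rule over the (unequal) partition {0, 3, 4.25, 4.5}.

592.48828125

Subinterval widths: 3, 1.25, 0.25.
f(0) = -4, f(3) = 137, f(4.25) = 343.171875, f(4.5) = 399.875.
On each subinterval the trapezoid contributes (Δx_i/2)·[f(x_{i-1}) + f(x_i)].
Sum = 592.48828125.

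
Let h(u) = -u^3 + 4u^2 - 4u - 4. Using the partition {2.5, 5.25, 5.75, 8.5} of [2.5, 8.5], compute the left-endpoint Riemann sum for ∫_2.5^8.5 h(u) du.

Subinterval widths: 2.75, 0.5, 2.75.
Left endpoints: 2.5, 5.25, 5.75.
h(2.5) = -4.625, h(5.25) = -59.453125, h(5.75) = -84.859375.
Sum = Σ Δu_i · h(u_i).
Sum = -275.80859375.

-275.80859375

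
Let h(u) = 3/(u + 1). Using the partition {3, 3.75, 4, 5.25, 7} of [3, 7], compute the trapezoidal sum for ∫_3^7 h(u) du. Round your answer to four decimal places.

2.0952

Subinterval widths: 0.75, 0.25, 1.25, 1.75.
h(3) = 0.75, h(3.75) = 12/19, h(4) = 0.6, h(5.25) = 0.48, h(7) = 0.375.
On each subinterval the trapezoid contributes (Δu_i/2)·[h(u_{i-1}) + h(u_i)].
Sum ≈ 2.0952.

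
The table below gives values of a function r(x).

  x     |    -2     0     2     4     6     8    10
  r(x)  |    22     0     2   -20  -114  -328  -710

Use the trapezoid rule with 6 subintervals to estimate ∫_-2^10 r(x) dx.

Δx = 2.
T_6 = (2/2)·[22 + 2·0 + 2·2 + 2·(-20) + 2·(-114) + 2·(-328) + (-710)] = -1608.

-1608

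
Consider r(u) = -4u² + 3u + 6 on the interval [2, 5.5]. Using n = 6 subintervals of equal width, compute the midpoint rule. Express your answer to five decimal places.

-150.39468

Δu = (5.5 − 2)/6 = 7/12.
Midpoints: 55/24, 2.875, 83/24, 97/24, 4.625, 125/24.
r(55/24) = -1171/144, r(2.875) = -18.4375, r(83/24) = -4531/144, r(97/24) = -6799/144, r(4.625) = -65.6875, r(125/24) = -12511/144.
Sum = Δu · [r(55/24) + r(2.875) + r(83/24) + ...].
Sum ≈ -150.39468.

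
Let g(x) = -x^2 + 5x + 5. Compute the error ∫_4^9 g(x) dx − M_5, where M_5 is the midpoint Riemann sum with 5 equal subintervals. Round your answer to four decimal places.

-0.4167

Exact integral: ∫_4^9 g(x) dx ≈ -34.166667.
M_5 = -33.75.
Error ≈ -34.166667 − (-33.75) ≈ -0.4167.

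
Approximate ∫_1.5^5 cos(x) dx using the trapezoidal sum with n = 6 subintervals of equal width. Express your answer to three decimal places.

Δx = (5 − 1.5)/6 = 7/12.
f(1.5) ≈ 0.071, f(25/12) ≈ -0.490, f(8/3) ≈ -0.889, f(3.25) ≈ -0.994, f(23/6) ≈ -0.770, f(53/12) ≈ -0.291, f(5) ≈ 0.284.
T_6 = (Δx/2)·[f(x_0) + 2f(x_1) + ... + 2f(x_{5}) + f(x_6)].
Sum ≈ -1.901.

-1.901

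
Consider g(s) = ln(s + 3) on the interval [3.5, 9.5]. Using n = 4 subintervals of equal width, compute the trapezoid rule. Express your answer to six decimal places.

13.391091

Δs = (9.5 − 3.5)/4 = 1.5.
g(3.5) ≈ 1.871802, g(5) ≈ 2.079442, g(6.5) ≈ 2.251292, g(8) ≈ 2.397895, g(9.5) ≈ 2.525729.
T_4 = (Δs/2)·[g(s_0) + 2g(s_1) + 2g(s_2) + 2g(s_3) + g(s_4)].
Sum ≈ 13.391091.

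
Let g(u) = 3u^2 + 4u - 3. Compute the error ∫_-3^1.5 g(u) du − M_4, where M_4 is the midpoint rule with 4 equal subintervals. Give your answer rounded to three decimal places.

Exact integral: ∫_-3^1.5 g(u) du = 3.375.
M_4 ≈ 1.95117.
Error ≈ 3.375 − 1.95117 ≈ 1.424.

1.424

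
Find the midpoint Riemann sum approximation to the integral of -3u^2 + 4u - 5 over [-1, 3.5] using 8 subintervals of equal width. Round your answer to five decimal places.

Δu = (3.5 − (-1))/8 = 0.5625.
Midpoints: -0.71875, -0.15625, 0.40625, 0.96875, 1.53125, 2.09375, 2.65625, 3.21875.
f(-0.71875) = -9651/1024, f(-0.15625) = -5835/1024, f(0.40625) = -3963/1024, f(0.96875) = -4035/1024, f(1.53125) = -6051/1024, f(2.09375) = -10011/1024, f(2.65625) = -15915/1024, f(3.21875) = -23763/1024.
Sum = Δu · [f(-0.71875) + f(-0.15625) + f(0.40625) + ...].
Sum ≈ -43.51904.

-43.51904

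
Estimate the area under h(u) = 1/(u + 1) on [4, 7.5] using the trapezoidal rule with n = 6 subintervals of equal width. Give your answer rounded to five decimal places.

Δu = (7.5 − 4)/6 = 7/12.
h(4) = 0.2, h(55/12) = 12/67, h(31/6) = 6/37, h(5.75) = 4/27, h(19/3) = 3/22, h(83/12) = 12/95, h(7.5) = 2/17.
T_6 = (Δu/2)·[h(u_0) + 2h(u_1) + ... + 2h(u_{5}) + h(u_6)].
Sum ≈ 0.53137.

0.53137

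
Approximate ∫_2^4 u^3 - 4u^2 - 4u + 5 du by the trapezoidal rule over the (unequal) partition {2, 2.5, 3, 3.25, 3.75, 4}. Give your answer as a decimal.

-28.3515625

Subinterval widths: 0.5, 0.5, 0.25, 0.5, 0.25.
f(2) = -11, f(2.5) = -14.375, f(3) = -16, f(3.25) = -15.921875, f(3.75) = -13.515625, f(4) = -11.
On each subinterval the trapezoid contributes (Δu_i/2)·[f(u_{i-1}) + f(u_i)].
Sum = -28.3515625.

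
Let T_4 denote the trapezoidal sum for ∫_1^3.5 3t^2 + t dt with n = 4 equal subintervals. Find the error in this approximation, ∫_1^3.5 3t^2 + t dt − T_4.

Exact integral: ∫_1^3.5 f(t) dt = 47.5.
T_4 = 47.98828125.
Error = 47.5 − 47.98828125 = -0.48828125.

-0.48828125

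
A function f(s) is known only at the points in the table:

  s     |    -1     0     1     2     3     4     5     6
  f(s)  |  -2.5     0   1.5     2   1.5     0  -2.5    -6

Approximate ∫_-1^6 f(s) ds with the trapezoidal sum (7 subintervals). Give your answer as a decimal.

-1.75

Δs = 1.
T_7 = (1/2)·[(-2.5) + 2·0 + 2·1.5 + 2·2 + 2·1.5 + 2·0 + 2·(-2.5) + (-6)] = -1.75.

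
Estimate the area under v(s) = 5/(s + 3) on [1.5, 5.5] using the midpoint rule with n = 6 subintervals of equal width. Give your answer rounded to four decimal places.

3.1767

Δs = (5.5 − 1.5)/6 = 2/3.
Midpoints: 11/6, 2.5, 19/6, 23/6, 4.5, 31/6.
v(11/6) = 30/29, v(2.5) = 10/11, v(19/6) = 30/37, v(23/6) = 30/41, v(4.5) = 2/3, v(31/6) = 30/49.
Sum = Δs · [v(11/6) + v(2.5) + v(19/6) + ...].
Sum ≈ 3.1767.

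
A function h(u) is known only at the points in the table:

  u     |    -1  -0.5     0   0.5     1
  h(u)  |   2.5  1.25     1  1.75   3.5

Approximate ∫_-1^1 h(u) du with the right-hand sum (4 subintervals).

3.75

Δu = 0.5.
Sum = 0.5·[1.25 + 1 + 1.75 + 3.5] = 3.75.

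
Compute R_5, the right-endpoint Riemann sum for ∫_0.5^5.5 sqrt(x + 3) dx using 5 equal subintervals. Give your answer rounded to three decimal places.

Δx = (5.5 − 0.5)/5 = 1.
Right endpoints: 1.5, 2.5, 3.5, 4.5, 5.5.
f(1.5) ≈ 2.121, f(2.5) ≈ 2.345, f(3.5) ≈ 2.550, f(4.5) ≈ 2.739, f(5.5) ≈ 2.915.
Sum = Δx · [f(1.5) + f(2.5) + f(3.5) + f(4.5) + f(5.5)].
Sum ≈ 12.670.

12.670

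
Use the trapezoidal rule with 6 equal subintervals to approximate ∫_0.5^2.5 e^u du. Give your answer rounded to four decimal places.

Δu = (2.5 − 0.5)/6 = 1/3.
f(0.5) ≈ 1.6487, f(5/6) ≈ 2.3010, f(7/6) ≈ 3.2113, f(1.5) ≈ 4.4817, f(11/6) ≈ 6.2547, f(13/6) ≈ 8.7291, f(2.5) ≈ 12.1825.
T_6 = (Δu/2)·[f(u_0) + 2f(u_1) + ... + 2f(u_{5}) + f(u_6)].
Sum ≈ 10.6311.

10.6311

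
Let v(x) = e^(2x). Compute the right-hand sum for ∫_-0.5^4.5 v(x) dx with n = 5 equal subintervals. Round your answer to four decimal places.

9370.9341

Δx = (4.5 − (-0.5))/5 = 1.
Right endpoints: 0.5, 1.5, 2.5, 3.5, 4.5.
v(0.5) ≈ 2.7183, v(1.5) ≈ 20.0855, v(2.5) ≈ 148.4132, v(3.5) ≈ 1096.6332, v(4.5) ≈ 8103.0839.
Sum = Δx · [v(0.5) + v(1.5) + v(2.5) + v(3.5) + v(4.5)].
Sum ≈ 9370.9341.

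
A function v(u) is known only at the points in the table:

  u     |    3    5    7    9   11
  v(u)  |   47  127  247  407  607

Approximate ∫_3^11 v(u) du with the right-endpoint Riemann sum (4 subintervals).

Δu = 2.
Sum = 2·[127 + 247 + 407 + 607] = 2776.

2776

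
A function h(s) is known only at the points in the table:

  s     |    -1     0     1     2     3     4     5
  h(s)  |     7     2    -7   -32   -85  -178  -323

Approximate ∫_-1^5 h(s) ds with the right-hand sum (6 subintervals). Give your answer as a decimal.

Δs = 1.
Sum = 1·[2 + (-7) + (-32) + (-85) + (-178) + (-323)] = -623.

-623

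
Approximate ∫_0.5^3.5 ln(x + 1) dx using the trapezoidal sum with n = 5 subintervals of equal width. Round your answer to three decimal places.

3.147

Δx = (3.5 − 0.5)/5 = 0.6.
f(0.5) ≈ 0.405, f(1.1) ≈ 0.742, f(1.7) ≈ 0.993, f(2.3) ≈ 1.194, f(2.9) ≈ 1.361, f(3.5) ≈ 1.504.
T_5 = (Δx/2)·[f(x_0) + 2f(x_1) + ... + 2f(x_{4}) + f(x_5)].
Sum ≈ 3.147.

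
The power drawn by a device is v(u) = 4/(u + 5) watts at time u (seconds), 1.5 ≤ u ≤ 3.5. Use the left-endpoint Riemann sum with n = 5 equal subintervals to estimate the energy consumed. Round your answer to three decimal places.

Δu = (3.5 − 1.5)/5 = 0.4.
Left endpoints: 1.5, 1.9, 2.3, 2.7, 3.1.
v(1.5) = 8/13, v(1.9) = 40/69, v(2.3) = 40/73, v(2.7) = 40/77, v(3.1) = 40/81.
Sum = Δu · [v(1.5) + v(1.9) + v(2.3) + v(2.7) + v(3.1)].
Sum ≈ 1.103.

1.103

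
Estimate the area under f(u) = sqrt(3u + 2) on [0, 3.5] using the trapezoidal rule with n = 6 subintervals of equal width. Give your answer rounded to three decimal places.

9.175

Δu = (3.5 − 0)/6 = 7/12.
f(0) ≈ 1.414, f(7/12) ≈ 1.936, f(7/6) ≈ 2.345, f(1.75) ≈ 2.693, f(7/3) ≈ 3.000, f(35/12) ≈ 3.279, f(3.5) ≈ 3.536.
T_6 = (Δu/2)·[f(u_0) + 2f(u_1) + ... + 2f(u_{5}) + f(u_6)].
Sum ≈ 9.175.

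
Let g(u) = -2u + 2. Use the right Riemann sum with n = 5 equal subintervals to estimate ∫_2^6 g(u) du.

-27.2

Δu = (6 − 2)/5 = 0.8.
Right endpoints: 2.8, 3.6, 4.4, 5.2, 6.
g(2.8) = -3.6, g(3.6) = -5.2, g(4.4) = -6.8, g(5.2) = -8.4, g(6) = -10.
Sum = Δu · [g(2.8) + g(3.6) + g(4.4) + g(5.2) + g(6)].
Sum = -27.2.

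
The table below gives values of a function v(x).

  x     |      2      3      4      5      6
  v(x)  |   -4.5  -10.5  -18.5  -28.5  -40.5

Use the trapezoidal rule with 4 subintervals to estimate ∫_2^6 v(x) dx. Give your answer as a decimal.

-80

Δx = 1.
T_4 = (1/2)·[(-4.5) + 2·(-10.5) + 2·(-18.5) + 2·(-28.5) + (-40.5)] = -80.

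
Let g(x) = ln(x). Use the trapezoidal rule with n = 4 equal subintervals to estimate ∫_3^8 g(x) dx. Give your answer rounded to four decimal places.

Δx = (8 − 3)/4 = 1.25.
g(3) ≈ 1.0986, g(4.25) ≈ 1.4469, g(5.5) ≈ 1.7047, g(6.75) ≈ 1.9095, g(8) ≈ 2.0794.
T_4 = (Δx/2)·[g(x_0) + 2g(x_1) + 2g(x_2) + 2g(x_3) + g(x_4)].
Sum ≈ 8.3128.

8.3128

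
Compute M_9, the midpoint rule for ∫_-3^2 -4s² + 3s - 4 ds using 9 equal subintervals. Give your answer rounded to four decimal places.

-73.6523

Δs = (2 − (-3))/9 = 5/9.
Midpoints: -49/18, -13/6, -29/18, -19/18, -0.5, 1/18, 11/18, 7/6, 31/18.
f(-49/18) = -6773/162, f(-13/6) = -527/18, f(-29/18) = -3113/162, f(-19/18) = -1883/162, f(-0.5) = -6.5, f(1/18) = -623/162, f(11/18) = -593/162, f(7/6) = -107/18, f(31/18) = -1733/162.
Sum = Δs · [f(-49/18) + f(-13/6) + f(-29/18) + ...].
Sum ≈ -73.6523.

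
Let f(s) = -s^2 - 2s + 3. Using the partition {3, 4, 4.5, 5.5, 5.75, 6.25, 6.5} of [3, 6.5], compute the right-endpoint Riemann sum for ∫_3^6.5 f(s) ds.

-120.109375

Subinterval widths: 1, 0.5, 1, 0.25, 0.5, 0.25.
Right endpoints: 4, 4.5, 5.5, 5.75, 6.25, 6.5.
f(4) = -21, f(4.5) = -26.25, f(5.5) = -38.25, f(5.75) = -41.5625, f(6.25) = -48.5625, f(6.5) = -52.25.
Sum = Σ Δs_i · f(s_i).
Sum = -120.109375.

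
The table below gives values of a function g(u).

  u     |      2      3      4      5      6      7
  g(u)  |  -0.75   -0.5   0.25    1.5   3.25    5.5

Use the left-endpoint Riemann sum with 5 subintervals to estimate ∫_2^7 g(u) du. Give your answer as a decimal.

Δu = 1.
Sum = 1·[(-0.75) + (-0.5) + 0.25 + 1.5 + 3.25] = 3.75.

3.75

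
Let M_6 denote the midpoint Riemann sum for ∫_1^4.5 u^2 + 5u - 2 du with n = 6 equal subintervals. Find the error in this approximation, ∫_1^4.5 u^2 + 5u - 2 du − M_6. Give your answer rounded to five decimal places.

Exact integral: ∫_1^4.5 f(u) du ≈ 71.1666667.
M_6 ≈ 71.0674190.
Error ≈ 71.1666667 − 71.0674190 ≈ 0.09925.

0.09925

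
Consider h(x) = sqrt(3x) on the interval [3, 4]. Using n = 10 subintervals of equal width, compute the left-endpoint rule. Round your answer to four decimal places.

3.2143

Δx = (4 − 3)/10 = 0.1.
Left endpoints: 3, 3.1, 3.2, 3.3, 3.4, 3.5, 3.6, 3.7, 3.8, 3.9.
h(3) ≈ 3.0000, h(3.1) ≈ 3.0496, h(3.2) ≈ 3.0984, h(3.3) ≈ 3.1464, h(3.4) ≈ 3.1937, h(3.5) ≈ 3.2404, h(3.6) ≈ 3.2863, h(3.7) ≈ 3.3317, h(3.8) ≈ 3.3764, h(3.9) ≈ 3.4205.
Sum = Δx · [h(3) + h(3.1) + h(3.2) + ...].
Sum ≈ 3.2143.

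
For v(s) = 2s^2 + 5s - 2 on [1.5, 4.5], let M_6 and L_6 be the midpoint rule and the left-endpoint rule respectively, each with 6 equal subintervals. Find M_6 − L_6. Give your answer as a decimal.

12.375

M_6 = 97.375.
L_6 = 85.
M_6 − L_6 = 12.375.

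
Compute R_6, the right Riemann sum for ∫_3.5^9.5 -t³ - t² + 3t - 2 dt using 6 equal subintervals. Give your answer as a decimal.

Δt = (9.5 − 3.5)/6 = 1.
Right endpoints: 4.5, 5.5, 6.5, 7.5, 8.5, 9.5.
f(4.5) = -99.875, f(5.5) = -182.125, f(6.5) = -299.375, f(7.5) = -457.625, f(8.5) = -662.875, f(9.5) = -921.125.
Sum = Δt · [f(4.5) + f(5.5) + f(6.5) + ...].
Sum = -2623.

-2623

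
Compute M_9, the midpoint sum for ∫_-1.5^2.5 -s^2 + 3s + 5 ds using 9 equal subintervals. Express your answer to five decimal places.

Δs = (2.5 − (-1.5))/9 = 4/9.
Midpoints: -23/18, -5/6, -7/18, 1/18, 0.5, 17/18, 25/18, 11/6, 41/18.
f(-23/18) = -151/324, f(-5/6) = 65/36, f(-7/18) = 1193/324, f(1/18) = 1673/324, f(0.5) = 6.25, f(17/18) = 2249/324, f(25/18) = 2345/324, f(11/6) = 257/36, f(41/18) = 2153/324.
Sum = Δs · [f(-23/18) + f(-5/6) + f(-7/18) + ...].
Sum ≈ 19.73251.

19.73251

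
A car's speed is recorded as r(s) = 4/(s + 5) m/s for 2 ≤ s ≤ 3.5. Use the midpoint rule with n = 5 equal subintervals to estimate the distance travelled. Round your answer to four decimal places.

Δs = (3.5 − 2)/5 = 0.3.
Midpoints: 2.15, 2.45, 2.75, 3.05, 3.35.
r(2.15) = 80/143, r(2.45) = 80/149, r(2.75) = 16/31, r(3.05) = 80/161, r(3.35) = 80/167.
Sum = Δs · [r(2.15) + r(2.45) + r(2.75) + r(3.05) + r(3.35)].
Sum ≈ 0.7765.

0.7765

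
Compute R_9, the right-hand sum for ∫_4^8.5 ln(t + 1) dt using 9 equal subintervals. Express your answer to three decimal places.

8.999

Δt = (8.5 − 4)/9 = 0.5.
Right endpoints: 4.5, 5, 5.5, 6, 6.5, 7, 7.5, 8, 8.5.
f(4.5) ≈ 1.705, f(5) ≈ 1.792, f(5.5) ≈ 1.872, f(6) ≈ 1.946, f(6.5) ≈ 2.015, f(7) ≈ 2.079, f(7.5) ≈ 2.140, f(8) ≈ 2.197, f(8.5) ≈ 2.251.
Sum = Δt · [f(4.5) + f(5) + f(5.5) + ...].
Sum ≈ 8.999.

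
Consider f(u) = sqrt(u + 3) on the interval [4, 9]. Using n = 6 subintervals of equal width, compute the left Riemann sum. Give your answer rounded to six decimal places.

15.022412

Δu = (9 − 4)/6 = 5/6.
Left endpoints: 4, 29/6, 17/3, 6.5, 22/3, 49/6.
f(4) ≈ 2.645751, f(29/6) ≈ 2.798809, f(17/3) ≈ 2.943920, f(6.5) ≈ 3.082207, f(22/3) ≈ 3.214550, f(49/6) ≈ 3.341656.
Sum = Δu · [f(4) + f(29/6) + f(17/3) + ...].
Sum ≈ 15.022412.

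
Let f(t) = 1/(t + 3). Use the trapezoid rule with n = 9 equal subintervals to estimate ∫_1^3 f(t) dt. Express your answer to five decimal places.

0.40561

Δt = (3 − 1)/9 = 2/9.
f(1) = 0.25, f(11/9) = 9/38, f(13/9) = 0.225, f(5/3) = 3/14, f(17/9) = 9/44, f(19/9) = 9/46, f(7/3) = 0.1875, f(23/9) = 0.18, f(25/9) = 9/52, f(3) = 1/6.
T_9 = (Δt/2)·[f(t_0) + 2f(t_1) + ... + 2f(t_{8}) + f(t_9)].
Sum ≈ 0.40561.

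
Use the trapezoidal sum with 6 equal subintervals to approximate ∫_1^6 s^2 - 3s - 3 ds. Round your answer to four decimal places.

Δs = (6 − 1)/6 = 5/6.
f(1) = -5, f(11/6) = -185/36, f(8/3) = -35/9, f(3.5) = -1.25, f(13/3) = 25/9, f(31/6) = 295/36, f(6) = 15.
T_6 = (Δs/2)·[f(s_0) + 2f(s_1) + ... + 2f(s_{5}) + f(s_6)].
Sum ≈ 4.7454.

4.7454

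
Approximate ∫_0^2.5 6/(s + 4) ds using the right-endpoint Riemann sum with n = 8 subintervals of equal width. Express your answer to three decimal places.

2.825

Δs = (2.5 − 0)/8 = 0.3125.
Right endpoints: 0.3125, 0.625, 0.9375, 1.25, 1.5625, 1.875, 2.1875, 2.5.
f(0.3125) = 32/23, f(0.625) = 48/37, f(0.9375) = 96/79, f(1.25) = 8/7, f(1.5625) = 96/89, f(1.875) = 48/47, f(2.1875) = 32/33, f(2.5) = 12/13.
Sum = Δs · [f(0.3125) + f(0.625) + f(0.9375) + ...].
Sum ≈ 2.825.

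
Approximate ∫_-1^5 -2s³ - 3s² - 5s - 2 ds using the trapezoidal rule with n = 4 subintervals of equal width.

Δs = (5 − (-1))/4 = 1.5.
f(-1) = 2, f(0.5) = -5.5, f(2) = -40, f(3.5) = -142, f(5) = -352.
T_4 = (Δs/2)·[f(s_0) + 2f(s_1) + 2f(s_2) + 2f(s_3) + f(s_4)].
Sum = -543.75.

-543.75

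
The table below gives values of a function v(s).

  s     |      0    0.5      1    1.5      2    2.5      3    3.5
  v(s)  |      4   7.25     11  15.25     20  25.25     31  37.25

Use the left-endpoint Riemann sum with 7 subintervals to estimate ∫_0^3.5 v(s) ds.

Δs = 0.5.
Sum = 0.5·[4 + 7.25 + 11 + 15.25 + 20 + 25.25 + 31] = 56.875.

56.875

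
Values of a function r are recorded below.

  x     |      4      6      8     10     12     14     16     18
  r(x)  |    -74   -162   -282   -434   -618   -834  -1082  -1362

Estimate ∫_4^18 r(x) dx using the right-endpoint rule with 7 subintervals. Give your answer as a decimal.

Δx = 2.
Sum = 2·[(-162) + (-282) + (-434) + (-618) + (-834) + (-1082) + (-1362)] = -9548.

-9548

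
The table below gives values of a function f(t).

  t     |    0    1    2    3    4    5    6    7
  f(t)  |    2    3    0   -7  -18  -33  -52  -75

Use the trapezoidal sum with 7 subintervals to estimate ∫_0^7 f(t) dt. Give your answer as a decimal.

Δt = 1.
T_7 = (1/2)·[2 + 2·3 + 2·0 + 2·(-7) + 2·(-18) + 2·(-33) + 2·(-52) + (-75)] = -143.5.

-143.5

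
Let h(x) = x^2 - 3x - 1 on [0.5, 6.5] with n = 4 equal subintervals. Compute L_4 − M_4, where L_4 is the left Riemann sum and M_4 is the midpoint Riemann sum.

-14.625

L_4 = 6.75.
M_4 = 21.375.
L_4 − M_4 = -14.625.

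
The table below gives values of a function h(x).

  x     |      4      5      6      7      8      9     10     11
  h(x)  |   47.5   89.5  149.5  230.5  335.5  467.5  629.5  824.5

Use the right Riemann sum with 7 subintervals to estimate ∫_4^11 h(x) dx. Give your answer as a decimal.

Δx = 1.
Sum = 1·[89.5 + 149.5 + 230.5 + 335.5 + 467.5 + 629.5 + 824.5] = 2726.5.

2726.5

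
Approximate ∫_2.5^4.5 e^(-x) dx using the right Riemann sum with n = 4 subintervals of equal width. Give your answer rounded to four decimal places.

Δx = (4.5 − 2.5)/4 = 0.5.
Right endpoints: 3, 3.5, 4, 4.5.
f(3) ≈ 0.0498, f(3.5) ≈ 0.0302, f(4) ≈ 0.0183, f(4.5) ≈ 0.0111.
Sum = Δx · [f(3) + f(3.5) + f(4) + f(4.5)].
Sum ≈ 0.0547.

0.0547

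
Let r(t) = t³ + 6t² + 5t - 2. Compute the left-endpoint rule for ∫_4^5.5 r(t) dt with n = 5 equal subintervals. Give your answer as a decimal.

373.29

Δt = (5.5 − 4)/5 = 0.3.
Left endpoints: 4, 4.3, 4.6, 4.9, 5.2.
r(4) = 178, r(4.3) = 209.947, r(4.6) = 245.296, r(4.9) = 284.209, r(5.2) = 326.848.
Sum = Δt · [r(4) + r(4.3) + r(4.6) + r(4.9) + r(5.2)].
Sum = 373.29.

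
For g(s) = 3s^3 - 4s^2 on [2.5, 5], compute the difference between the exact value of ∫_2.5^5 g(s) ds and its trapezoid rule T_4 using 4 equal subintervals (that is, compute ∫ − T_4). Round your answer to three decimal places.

Exact integral: ∫_2.5^5 g(s) ds ≈ 293.61979.
T_4 ≈ 298.46191.
Error ≈ 293.61979 − 298.46191 ≈ -4.842.

-4.842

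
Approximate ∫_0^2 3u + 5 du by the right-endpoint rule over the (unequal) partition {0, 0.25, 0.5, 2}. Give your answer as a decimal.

19.5625

Subinterval widths: 0.25, 0.25, 1.5.
Right endpoints: 0.25, 0.5, 2.
f(0.25) = 5.75, f(0.5) = 6.5, f(2) = 11.
Sum = Σ Δu_i · f(u_i).
Sum = 19.5625.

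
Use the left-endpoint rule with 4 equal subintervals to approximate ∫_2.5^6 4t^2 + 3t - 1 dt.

253.421875

Δt = (6 − 2.5)/4 = 0.875.
Left endpoints: 2.5, 3.375, 4.25, 5.125.
f(2.5) = 31.5, f(3.375) = 54.6875, f(4.25) = 84, f(5.125) = 119.4375.
Sum = Δt · [f(2.5) + f(3.375) + f(4.25) + f(5.125)].
Sum = 253.421875.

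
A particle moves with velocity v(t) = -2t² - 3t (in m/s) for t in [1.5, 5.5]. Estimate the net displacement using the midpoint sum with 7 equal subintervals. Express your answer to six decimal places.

Δt = (5.5 − 1.5)/7 = 4/7.
Midpoints: 25/14, 33/14, 41/14, 3.5, 57/14, 65/14, 73/14.
v(25/14) = -575/49, v(33/14) = -891/49, v(41/14) = -1271/49, v(3.5) = -35, v(57/14) = -2223/49, v(65/14) = -2795/49, v(73/14) = -3431/49.
Sum = Δt · [v(25/14) + v(33/14) + v(41/14) + ...].
Sum ≈ -150.448980.

-150.448980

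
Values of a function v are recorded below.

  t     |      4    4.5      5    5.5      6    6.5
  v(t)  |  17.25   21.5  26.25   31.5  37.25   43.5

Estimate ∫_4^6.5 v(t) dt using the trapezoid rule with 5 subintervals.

Δt = 0.5.
T_5 = (0.5/2)·[17.25 + 2·21.5 + 2·26.25 + 2·31.5 + 2·37.25 + 43.5] = 73.4375.

73.4375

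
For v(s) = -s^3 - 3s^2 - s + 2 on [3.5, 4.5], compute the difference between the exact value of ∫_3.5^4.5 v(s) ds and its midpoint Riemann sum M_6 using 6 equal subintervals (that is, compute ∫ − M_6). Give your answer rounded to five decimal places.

Exact integral: ∫_3.5^4.5 v(s) ds = -115.25.
M_6 ≈ -115.2152778.
Error ≈ -115.25 − (-115.2152778) ≈ -0.03472.

-0.03472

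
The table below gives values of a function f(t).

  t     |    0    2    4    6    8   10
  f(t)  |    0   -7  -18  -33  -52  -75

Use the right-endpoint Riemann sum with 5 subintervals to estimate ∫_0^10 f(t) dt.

-370

Δt = 2.
Sum = 2·[(-7) + (-18) + (-33) + (-52) + (-75)] = -370.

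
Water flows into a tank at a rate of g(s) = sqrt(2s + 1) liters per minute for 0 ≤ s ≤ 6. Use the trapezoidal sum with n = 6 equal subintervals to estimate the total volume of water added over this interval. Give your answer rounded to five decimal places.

Δs = (6 − 0)/6 = 1.
g(0) ≈ 1.00000, g(1) ≈ 1.73205, g(2) ≈ 2.23607, g(3) ≈ 2.64575, g(4) ≈ 3.00000, g(5) ≈ 3.31662, g(6) ≈ 3.60555.
T_6 = (Δs/2)·[g(s_0) + 2g(s_1) + ... + 2g(s_{5}) + g(s_6)].
Sum ≈ 15.23327.

15.23327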